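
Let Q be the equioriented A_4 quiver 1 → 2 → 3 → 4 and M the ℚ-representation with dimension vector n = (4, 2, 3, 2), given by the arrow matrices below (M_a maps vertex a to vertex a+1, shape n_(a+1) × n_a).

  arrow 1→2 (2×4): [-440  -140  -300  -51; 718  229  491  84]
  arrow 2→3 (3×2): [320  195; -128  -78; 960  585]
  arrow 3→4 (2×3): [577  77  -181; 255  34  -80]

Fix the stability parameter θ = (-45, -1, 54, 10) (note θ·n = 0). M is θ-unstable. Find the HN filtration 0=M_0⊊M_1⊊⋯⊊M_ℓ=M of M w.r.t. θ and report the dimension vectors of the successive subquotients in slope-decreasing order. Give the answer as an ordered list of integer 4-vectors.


Via rank(M_{q-1}∘⋯∘M_p): M ≅ I[1,1]^2, I[1,2], I[1,4], I[3,3], I[3,4].
μ_θ-semistable layers: μ^(1)=54; μ^(2)=32; μ^(3)=-1; μ^(4)=-45

((0, 0, 1, 0); (0, 0, 2, 2); (0, 2, 0, 0); (4, 0, 0, 0))


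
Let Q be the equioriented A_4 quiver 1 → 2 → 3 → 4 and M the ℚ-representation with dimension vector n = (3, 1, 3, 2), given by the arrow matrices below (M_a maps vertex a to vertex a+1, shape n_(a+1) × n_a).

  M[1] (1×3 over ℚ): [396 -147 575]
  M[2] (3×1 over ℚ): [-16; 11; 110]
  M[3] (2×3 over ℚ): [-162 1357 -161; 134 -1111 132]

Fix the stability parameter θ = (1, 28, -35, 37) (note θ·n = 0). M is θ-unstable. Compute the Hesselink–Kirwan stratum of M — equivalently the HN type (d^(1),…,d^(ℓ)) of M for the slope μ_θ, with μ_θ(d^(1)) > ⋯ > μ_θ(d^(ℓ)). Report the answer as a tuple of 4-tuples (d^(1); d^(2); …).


Via rank(M_{q-1}∘⋯∘M_p): M ≅ I[1,1]^2, I[1,4], I[3,3], I[3,4].
μ_θ-semistable layers: μ^(1)=37; μ^(2)=1; μ^(3)=-2; μ^(4)=-35

((0, 0, 0, 2); (2, 0, 0, 0); (1, 1, 1, 0); (0, 0, 2, 0))


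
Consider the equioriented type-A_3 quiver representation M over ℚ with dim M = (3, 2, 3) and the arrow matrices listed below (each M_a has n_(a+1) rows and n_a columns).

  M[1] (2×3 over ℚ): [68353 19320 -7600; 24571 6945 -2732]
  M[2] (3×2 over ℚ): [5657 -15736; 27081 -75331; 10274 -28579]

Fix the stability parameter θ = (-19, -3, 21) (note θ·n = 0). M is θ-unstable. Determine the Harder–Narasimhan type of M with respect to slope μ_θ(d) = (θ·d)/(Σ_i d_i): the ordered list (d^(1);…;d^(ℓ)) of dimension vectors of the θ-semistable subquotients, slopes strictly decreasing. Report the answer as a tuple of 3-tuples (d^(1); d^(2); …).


Interval decomposition of M: I[1,1], I[1,3]^2, I[3,3].
HN type (ℓ=3): μ^(1)=21; μ^(2)=-3; μ^(3)=-19

((0, 0, 3); (0, 2, 0); (3, 0, 0))


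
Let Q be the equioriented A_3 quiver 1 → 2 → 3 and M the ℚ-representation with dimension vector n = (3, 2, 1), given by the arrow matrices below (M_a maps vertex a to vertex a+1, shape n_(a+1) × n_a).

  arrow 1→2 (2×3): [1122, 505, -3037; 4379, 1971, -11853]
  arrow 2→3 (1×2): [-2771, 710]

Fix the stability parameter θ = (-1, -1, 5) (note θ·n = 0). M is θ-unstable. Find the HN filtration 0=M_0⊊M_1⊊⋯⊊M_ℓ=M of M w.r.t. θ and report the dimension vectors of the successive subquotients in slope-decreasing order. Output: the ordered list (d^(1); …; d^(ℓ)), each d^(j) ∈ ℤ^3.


Via rank(M_{q-1}∘⋯∘M_p): M ≅ I[1,1], I[1,2], I[1,3].
μ_θ-semistable layers: μ^(1)=5; μ^(2)=-1

((0, 0, 1); (3, 2, 0))


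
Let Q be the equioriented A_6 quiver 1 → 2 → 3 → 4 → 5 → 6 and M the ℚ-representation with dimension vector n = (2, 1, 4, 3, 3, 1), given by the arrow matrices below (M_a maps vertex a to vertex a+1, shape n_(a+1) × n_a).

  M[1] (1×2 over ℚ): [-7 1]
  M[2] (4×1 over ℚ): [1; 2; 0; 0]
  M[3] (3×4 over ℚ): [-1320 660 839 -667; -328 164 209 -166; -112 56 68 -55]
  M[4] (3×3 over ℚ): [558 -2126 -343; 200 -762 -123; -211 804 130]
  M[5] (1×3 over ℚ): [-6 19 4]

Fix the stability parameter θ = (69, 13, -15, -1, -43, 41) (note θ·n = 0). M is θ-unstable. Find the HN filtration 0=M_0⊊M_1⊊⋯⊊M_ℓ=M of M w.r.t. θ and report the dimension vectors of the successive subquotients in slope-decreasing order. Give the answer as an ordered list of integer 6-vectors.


Via rank(M_{q-1}∘⋯∘M_p): M ≅ I[1,1], I[1,3], I[3,3], I[3,5], I[3,6], I[4,5].
μ_θ-semistable layers: μ^(1)=69; μ^(2)=41; μ^(3)=67/3; μ^(4)=-15; μ^(5)=-59/3; μ^(6)=-22

((1, 0, 0, 0, 0, 0); (0, 0, 0, 0, 0, 1); (1, 1, 1, 0, 0, 0); (0, 0, 1, 0, 0, 0); (0, 0, 2, 2, 2, 0); (0, 0, 0, 1, 1, 0))


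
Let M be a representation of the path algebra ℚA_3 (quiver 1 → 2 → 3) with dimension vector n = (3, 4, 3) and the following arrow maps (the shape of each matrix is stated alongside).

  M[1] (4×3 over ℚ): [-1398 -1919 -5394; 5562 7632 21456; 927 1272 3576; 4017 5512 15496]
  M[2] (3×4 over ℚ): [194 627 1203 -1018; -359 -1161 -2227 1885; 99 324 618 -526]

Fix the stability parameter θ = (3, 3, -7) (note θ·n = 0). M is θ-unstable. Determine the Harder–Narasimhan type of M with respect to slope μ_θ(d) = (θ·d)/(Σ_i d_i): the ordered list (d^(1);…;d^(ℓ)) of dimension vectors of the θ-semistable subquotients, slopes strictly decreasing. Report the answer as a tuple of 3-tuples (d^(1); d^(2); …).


Barcode: M ≅ I[1,1], I[1,3]^2, I[2,2], I[2,3]. HN layers by μ_θ (3 steps, strictly decreasing):
  μ^(1)=3; μ^(2)=-1/3; μ^(3)=-2

((1, 1, 0); (2, 2, 2); (0, 1, 1))


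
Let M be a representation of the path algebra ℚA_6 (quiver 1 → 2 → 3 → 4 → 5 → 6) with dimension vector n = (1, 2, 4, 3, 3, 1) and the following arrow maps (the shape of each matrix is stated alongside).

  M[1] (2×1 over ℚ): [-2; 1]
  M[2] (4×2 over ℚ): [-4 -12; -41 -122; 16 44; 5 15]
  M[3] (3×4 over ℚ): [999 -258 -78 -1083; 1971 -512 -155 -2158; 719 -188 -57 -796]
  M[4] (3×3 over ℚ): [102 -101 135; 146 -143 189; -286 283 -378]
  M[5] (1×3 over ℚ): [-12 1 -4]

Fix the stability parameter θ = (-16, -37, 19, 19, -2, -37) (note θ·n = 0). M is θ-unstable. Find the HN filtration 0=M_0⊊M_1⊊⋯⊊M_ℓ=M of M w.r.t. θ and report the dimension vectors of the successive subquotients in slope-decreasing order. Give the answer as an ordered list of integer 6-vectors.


Barcode: M ≅ I[1,4], I[2,3], I[3,3], I[3,5], I[4,6], I[5,5]. HN layers by μ_θ (6 steps, strictly decreasing):
  μ^(1)=19; μ^(2)=12; μ^(3)=-2; μ^(4)=-20/3; μ^(5)=-53/2; μ^(6)=-37

((0, 0, 3, 1, 0, 0); (0, 0, 1, 1, 1, 0); (0, 0, 0, 0, 1, 0); (0, 0, 0, 1, 1, 1); (1, 1, 0, 0, 0, 0); (0, 1, 0, 0, 0, 0))


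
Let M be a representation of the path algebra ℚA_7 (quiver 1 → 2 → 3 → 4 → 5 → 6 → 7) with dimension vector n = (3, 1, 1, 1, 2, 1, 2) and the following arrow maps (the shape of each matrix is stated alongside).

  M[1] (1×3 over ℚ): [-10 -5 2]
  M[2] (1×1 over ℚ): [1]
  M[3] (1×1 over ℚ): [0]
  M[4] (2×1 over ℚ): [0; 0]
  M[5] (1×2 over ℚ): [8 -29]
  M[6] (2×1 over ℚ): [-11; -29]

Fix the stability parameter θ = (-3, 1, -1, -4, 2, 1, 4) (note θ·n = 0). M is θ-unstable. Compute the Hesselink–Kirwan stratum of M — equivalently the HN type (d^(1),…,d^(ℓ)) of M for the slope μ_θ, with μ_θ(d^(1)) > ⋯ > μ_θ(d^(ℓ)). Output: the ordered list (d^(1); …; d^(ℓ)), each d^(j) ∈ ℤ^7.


Via rank(M_{q-1}∘⋯∘M_p): M ≅ I[1,1]^2, I[1,3], I[4,4], I[5,5], I[5,7], I[7,7].
μ_θ-semistable layers: μ^(1)=4; μ^(2)=2; μ^(3)=3/2; μ^(4)=0; μ^(5)=-3; μ^(6)=-4

((0, 0, 0, 0, 0, 0, 2); (0, 0, 0, 0, 1, 0, 0); (0, 0, 0, 0, 1, 1, 0); (0, 1, 1, 0, 0, 0, 0); (3, 0, 0, 0, 0, 0, 0); (0, 0, 0, 1, 0, 0, 0))


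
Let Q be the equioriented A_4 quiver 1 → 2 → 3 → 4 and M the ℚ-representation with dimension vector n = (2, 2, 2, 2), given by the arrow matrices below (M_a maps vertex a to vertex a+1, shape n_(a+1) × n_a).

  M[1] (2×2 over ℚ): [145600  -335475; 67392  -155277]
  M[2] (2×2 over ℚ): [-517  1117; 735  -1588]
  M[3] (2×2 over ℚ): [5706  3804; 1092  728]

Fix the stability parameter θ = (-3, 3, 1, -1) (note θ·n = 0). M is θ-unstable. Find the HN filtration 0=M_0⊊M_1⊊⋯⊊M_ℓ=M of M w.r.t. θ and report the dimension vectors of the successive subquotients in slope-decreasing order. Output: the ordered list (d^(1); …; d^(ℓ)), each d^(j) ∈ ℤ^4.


Interval decomposition of M: I[1,1], I[1,3], I[2,4], I[4,4].
HN type (ℓ=4): μ^(1)=2; μ^(2)=1; μ^(3)=-1; μ^(4)=-3

((0, 1, 1, 0); (0, 1, 1, 1); (0, 0, 0, 1); (2, 0, 0, 0))


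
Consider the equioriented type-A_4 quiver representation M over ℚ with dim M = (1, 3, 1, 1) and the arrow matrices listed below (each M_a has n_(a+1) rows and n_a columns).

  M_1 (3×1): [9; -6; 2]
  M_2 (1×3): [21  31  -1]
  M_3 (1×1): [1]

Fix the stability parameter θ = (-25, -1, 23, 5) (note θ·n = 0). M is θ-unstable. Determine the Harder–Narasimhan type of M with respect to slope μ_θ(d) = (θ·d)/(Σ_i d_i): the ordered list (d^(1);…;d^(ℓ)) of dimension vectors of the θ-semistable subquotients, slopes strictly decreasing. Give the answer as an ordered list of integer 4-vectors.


Interval decomposition of M: I[1,4], I[2,2]^2.
HN type (ℓ=3): μ^(1)=14; μ^(2)=-1; μ^(3)=-25

((0, 0, 1, 1); (0, 3, 0, 0); (1, 0, 0, 0))


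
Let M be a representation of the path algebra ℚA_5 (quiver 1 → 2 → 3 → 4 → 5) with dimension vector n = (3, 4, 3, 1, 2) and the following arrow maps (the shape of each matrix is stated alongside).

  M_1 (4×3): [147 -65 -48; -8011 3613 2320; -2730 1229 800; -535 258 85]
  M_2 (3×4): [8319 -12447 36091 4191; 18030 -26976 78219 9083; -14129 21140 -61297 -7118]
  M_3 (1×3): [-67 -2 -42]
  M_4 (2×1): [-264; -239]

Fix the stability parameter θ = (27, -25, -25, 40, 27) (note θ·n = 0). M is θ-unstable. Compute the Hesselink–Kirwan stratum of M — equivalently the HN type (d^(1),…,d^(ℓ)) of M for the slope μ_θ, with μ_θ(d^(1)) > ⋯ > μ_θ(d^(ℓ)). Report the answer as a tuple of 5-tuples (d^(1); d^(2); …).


Interval decomposition of M: I[1,2], I[1,3], I[1,5], I[2,3], I[5,5].
HN type (ℓ=5): μ^(1)=67/2; μ^(2)=27; μ^(3)=1; μ^(4)=-23/3; μ^(5)=-25

((0, 0, 0, 1, 1); (0, 0, 0, 0, 1); (1, 1, 0, 0, 0); (2, 2, 2, 0, 0); (0, 1, 1, 0, 0))


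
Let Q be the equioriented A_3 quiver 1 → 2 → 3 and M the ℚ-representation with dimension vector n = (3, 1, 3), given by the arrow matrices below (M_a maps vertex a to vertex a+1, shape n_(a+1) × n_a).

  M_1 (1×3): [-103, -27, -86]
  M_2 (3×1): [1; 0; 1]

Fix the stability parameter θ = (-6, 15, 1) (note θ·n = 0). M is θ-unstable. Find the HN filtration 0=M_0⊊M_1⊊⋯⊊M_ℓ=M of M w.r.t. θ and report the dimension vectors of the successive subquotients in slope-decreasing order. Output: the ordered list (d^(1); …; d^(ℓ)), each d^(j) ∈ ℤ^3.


Interval decomposition of M: I[1,1]^2, I[1,3], I[3,3]^2.
HN type (ℓ=3): μ^(1)=8; μ^(2)=1; μ^(3)=-6

((0, 1, 1); (0, 0, 2); (3, 0, 0))


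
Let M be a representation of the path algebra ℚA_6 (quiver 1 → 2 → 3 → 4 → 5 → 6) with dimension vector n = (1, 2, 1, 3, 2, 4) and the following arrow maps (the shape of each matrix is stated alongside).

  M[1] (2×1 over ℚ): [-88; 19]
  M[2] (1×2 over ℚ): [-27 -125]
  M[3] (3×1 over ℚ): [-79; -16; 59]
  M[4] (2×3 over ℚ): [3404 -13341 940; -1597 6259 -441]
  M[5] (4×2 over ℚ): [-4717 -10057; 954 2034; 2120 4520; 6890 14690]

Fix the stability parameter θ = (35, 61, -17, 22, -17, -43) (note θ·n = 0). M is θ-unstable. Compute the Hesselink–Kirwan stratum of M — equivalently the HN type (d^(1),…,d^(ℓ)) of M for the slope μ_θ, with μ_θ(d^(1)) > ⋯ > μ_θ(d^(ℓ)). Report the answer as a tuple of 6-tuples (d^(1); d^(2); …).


Via rank(M_{q-1}∘⋯∘M_p): M ≅ I[1,4], I[2,2], I[4,5], I[4,6], I[6,6]^3.
μ_θ-semistable layers: μ^(1)=61; μ^(2)=101/4; μ^(3)=5/2; μ^(4)=-38/3; μ^(5)=-43

((0, 1, 0, 0, 0, 0); (1, 1, 1, 1, 0, 0); (0, 0, 0, 1, 1, 0); (0, 0, 0, 1, 1, 1); (0, 0, 0, 0, 0, 3))


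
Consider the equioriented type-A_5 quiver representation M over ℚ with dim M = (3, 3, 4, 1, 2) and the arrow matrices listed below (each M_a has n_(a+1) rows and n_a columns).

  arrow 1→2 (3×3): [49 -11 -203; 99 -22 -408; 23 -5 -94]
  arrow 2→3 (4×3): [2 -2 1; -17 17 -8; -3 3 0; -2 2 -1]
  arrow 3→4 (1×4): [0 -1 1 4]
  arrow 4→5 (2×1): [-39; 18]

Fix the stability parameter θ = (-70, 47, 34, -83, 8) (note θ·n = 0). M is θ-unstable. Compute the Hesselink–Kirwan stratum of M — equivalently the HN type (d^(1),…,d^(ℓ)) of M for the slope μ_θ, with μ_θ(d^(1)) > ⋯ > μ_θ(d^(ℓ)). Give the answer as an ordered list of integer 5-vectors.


Barcode: M ≅ I[1,2], I[1,3], I[1,5], I[3,3]^2, I[5,5]. HN layers by μ_θ (6 steps, strictly decreasing):
  μ^(1)=47; μ^(2)=81/2; μ^(3)=34; μ^(4)=8; μ^(5)=-2/3; μ^(6)=-70

((0, 1, 0, 0, 0); (0, 1, 1, 0, 0); (0, 0, 2, 0, 0); (0, 0, 0, 0, 2); (0, 1, 1, 1, 0); (3, 0, 0, 0, 0))


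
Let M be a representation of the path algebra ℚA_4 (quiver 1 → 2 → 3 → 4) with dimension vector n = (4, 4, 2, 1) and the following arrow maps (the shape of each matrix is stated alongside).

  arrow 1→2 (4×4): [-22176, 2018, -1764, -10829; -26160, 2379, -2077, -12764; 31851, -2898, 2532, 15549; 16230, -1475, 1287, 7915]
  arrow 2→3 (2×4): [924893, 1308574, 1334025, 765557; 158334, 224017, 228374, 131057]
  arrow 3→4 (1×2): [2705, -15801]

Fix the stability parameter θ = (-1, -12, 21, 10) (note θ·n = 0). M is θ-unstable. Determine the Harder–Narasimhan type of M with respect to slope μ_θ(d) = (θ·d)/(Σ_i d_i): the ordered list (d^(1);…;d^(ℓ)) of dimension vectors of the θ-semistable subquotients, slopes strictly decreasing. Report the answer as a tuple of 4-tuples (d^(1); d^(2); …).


Interval decomposition of M: I[1,1], I[1,2], I[1,3], I[1,4], I[2,2].
HN type (ℓ=5): μ^(1)=21; μ^(2)=31/2; μ^(3)=-1; μ^(4)=-13/2; μ^(5)=-12

((0, 0, 1, 0); (0, 0, 1, 1); (1, 0, 0, 0); (3, 3, 0, 0); (0, 1, 0, 0))


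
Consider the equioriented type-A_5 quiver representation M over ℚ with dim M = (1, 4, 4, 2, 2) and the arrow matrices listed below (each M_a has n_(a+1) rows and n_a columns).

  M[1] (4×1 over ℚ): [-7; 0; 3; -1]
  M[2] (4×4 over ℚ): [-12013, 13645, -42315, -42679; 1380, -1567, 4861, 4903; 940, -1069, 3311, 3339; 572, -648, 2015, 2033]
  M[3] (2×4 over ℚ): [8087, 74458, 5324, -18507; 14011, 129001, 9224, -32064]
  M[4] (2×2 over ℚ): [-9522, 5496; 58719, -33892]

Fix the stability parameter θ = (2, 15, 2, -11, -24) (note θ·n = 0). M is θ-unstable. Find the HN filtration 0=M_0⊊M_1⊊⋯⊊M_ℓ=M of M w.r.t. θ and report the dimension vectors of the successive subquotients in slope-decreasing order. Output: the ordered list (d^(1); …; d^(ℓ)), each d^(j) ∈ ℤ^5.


Interval decomposition of M: I[1,5], I[2,3]^2, I[2,4], I[5,5].
HN type (ℓ=4): μ^(1)=17/2; μ^(2)=2; μ^(3)=-16/5; μ^(4)=-24

((0, 2, 2, 0, 0); (0, 1, 1, 1, 0); (1, 1, 1, 1, 1); (0, 0, 0, 0, 1))


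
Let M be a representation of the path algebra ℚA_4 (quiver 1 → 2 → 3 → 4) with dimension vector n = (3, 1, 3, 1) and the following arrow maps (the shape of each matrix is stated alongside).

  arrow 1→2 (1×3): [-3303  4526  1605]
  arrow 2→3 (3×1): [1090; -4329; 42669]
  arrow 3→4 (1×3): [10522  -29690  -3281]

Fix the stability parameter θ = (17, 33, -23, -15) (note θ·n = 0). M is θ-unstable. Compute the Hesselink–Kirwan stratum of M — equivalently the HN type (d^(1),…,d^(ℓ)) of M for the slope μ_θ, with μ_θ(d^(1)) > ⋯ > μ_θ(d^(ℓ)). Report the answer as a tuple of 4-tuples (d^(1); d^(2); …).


Barcode: M ≅ I[1,1]^2, I[1,4], I[3,3]^2. HN layers by μ_θ (3 steps, strictly decreasing):
  μ^(1)=17; μ^(2)=3; μ^(3)=-23

((2, 0, 0, 0); (1, 1, 1, 1); (0, 0, 2, 0))


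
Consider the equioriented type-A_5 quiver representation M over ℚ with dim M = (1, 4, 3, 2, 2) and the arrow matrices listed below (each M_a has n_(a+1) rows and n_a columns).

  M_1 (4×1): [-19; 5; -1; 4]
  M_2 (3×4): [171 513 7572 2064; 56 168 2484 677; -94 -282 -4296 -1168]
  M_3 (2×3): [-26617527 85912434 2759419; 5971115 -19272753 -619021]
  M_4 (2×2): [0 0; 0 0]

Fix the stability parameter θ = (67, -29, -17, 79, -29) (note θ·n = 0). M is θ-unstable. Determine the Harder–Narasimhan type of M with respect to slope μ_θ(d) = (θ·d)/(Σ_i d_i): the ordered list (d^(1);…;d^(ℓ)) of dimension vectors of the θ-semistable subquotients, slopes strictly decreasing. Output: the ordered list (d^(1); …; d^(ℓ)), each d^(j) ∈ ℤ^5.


Via rank(M_{q-1}∘⋯∘M_p): M ≅ I[1,2], I[2,2], I[2,4]^2, I[3,3], I[5,5]^2.
μ_θ-semistable layers: μ^(1)=79; μ^(2)=19; μ^(3)=-17; μ^(4)=-29

((0, 0, 0, 2, 0); (1, 1, 0, 0, 0); (0, 0, 3, 0, 0); (0, 3, 0, 0, 2))


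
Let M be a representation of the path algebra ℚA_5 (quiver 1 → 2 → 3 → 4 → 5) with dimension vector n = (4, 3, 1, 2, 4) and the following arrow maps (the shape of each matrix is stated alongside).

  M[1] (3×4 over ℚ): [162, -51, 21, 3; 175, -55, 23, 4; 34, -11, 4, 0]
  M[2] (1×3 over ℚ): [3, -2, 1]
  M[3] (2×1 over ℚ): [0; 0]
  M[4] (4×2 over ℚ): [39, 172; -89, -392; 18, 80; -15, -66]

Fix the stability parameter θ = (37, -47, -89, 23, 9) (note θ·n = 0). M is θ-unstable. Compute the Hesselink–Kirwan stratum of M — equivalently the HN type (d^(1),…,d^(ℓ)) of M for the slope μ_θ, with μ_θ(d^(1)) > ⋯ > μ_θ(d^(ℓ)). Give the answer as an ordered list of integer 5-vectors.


Barcode: M ≅ I[1,1], I[1,2]^2, I[1,3], I[4,5]^2, I[5,5]^2. HN layers by μ_θ (5 steps, strictly decreasing):
  μ^(1)=37; μ^(2)=16; μ^(3)=9; μ^(4)=-5; μ^(5)=-33

((1, 0, 0, 0, 0); (0, 0, 0, 2, 2); (0, 0, 0, 0, 2); (2, 2, 0, 0, 0); (1, 1, 1, 0, 0))


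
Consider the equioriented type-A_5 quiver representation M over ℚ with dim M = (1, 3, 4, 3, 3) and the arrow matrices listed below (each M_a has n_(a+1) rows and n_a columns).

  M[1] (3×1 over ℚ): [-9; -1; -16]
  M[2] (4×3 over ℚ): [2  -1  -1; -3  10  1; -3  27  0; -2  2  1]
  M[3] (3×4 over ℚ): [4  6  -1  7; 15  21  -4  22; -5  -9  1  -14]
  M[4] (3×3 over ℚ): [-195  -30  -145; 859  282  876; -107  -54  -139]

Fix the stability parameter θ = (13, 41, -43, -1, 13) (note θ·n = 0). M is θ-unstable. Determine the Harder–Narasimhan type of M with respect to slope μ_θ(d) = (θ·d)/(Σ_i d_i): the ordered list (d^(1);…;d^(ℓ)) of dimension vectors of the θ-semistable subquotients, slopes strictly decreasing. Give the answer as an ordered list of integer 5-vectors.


Interval decomposition of M: I[1,5], I[2,3], I[2,4], I[3,5], I[5,5].
HN type (ℓ=4): μ^(1)=13; μ^(2)=5/2; μ^(3)=-1; μ^(4)=-43

((0, 0, 0, 0, 3); (1, 1, 1, 1, 0); (0, 2, 2, 2, 0); (0, 0, 1, 0, 0))


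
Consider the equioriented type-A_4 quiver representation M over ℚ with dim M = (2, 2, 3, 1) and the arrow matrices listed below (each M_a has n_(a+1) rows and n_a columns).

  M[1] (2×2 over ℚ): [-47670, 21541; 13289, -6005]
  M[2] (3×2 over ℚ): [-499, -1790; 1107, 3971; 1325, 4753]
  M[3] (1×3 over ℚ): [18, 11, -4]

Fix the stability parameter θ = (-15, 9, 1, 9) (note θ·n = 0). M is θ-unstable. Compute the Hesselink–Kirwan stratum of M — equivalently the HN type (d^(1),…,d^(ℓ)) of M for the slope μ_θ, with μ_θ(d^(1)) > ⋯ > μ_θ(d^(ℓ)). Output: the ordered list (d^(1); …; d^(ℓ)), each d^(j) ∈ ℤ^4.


Via rank(M_{q-1}∘⋯∘M_p): M ≅ I[1,3], I[1,4], I[3,3].
μ_θ-semistable layers: μ^(1)=9; μ^(2)=5; μ^(3)=1; μ^(4)=-15

((0, 0, 0, 1); (0, 2, 2, 0); (0, 0, 1, 0); (2, 0, 0, 0))


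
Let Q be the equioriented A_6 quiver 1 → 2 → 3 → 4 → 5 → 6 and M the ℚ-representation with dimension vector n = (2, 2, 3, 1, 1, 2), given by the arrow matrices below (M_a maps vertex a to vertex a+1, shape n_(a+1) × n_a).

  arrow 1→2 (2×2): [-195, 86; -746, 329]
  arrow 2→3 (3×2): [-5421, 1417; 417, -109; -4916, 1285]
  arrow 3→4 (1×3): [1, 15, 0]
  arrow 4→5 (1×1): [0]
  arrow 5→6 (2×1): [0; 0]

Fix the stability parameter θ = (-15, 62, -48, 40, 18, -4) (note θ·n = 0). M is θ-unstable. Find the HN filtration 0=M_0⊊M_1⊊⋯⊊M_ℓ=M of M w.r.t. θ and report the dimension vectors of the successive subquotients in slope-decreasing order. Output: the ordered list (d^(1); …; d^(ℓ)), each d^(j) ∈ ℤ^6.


Via rank(M_{q-1}∘⋯∘M_p): M ≅ I[1,3], I[1,4], I[3,3], I[5,5], I[6,6]^2.
μ_θ-semistable layers: μ^(1)=40; μ^(2)=18; μ^(3)=7; μ^(4)=-4; μ^(5)=-15; μ^(6)=-48

((0, 0, 0, 1, 0, 0); (0, 0, 0, 0, 1, 0); (0, 2, 2, 0, 0, 0); (0, 0, 0, 0, 0, 2); (2, 0, 0, 0, 0, 0); (0, 0, 1, 0, 0, 0))


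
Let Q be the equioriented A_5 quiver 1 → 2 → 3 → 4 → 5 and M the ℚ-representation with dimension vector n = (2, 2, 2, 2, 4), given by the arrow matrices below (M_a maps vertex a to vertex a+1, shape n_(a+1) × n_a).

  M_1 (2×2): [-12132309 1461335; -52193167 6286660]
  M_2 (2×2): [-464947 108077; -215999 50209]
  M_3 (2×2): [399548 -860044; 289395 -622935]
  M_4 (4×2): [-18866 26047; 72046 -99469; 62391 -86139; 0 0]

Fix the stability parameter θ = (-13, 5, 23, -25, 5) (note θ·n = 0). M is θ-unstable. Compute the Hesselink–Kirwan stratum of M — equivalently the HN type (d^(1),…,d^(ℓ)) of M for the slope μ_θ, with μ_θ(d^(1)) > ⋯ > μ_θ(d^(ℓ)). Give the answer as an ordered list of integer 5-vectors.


Via rank(M_{q-1}∘⋯∘M_p): M ≅ I[1,2], I[1,3], I[3,5], I[4,5], I[5,5]^2.
μ_θ-semistable layers: μ^(1)=23; μ^(2)=5; μ^(3)=-1; μ^(4)=-13; μ^(5)=-25

((0, 0, 1, 0, 0); (0, 2, 0, 0, 4); (0, 0, 1, 1, 0); (2, 0, 0, 0, 0); (0, 0, 0, 1, 0))


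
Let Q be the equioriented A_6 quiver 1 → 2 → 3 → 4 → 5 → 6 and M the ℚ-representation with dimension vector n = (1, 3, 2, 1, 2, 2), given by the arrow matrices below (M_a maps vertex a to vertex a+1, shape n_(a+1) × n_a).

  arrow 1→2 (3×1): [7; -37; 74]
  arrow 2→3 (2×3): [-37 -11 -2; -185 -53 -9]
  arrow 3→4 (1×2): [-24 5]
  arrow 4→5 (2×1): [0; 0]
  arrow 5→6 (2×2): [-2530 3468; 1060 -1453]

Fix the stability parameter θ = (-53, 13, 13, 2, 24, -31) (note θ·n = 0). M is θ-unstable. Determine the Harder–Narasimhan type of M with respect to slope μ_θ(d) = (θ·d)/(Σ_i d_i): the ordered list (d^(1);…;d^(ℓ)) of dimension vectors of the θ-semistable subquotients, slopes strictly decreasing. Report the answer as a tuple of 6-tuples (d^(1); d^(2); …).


Via rank(M_{q-1}∘⋯∘M_p): M ≅ I[1,2], I[2,3], I[2,4], I[5,6]^2.
μ_θ-semistable layers: μ^(1)=13; μ^(2)=28/3; μ^(3)=-7/2; μ^(4)=-53

((0, 2, 1, 0, 0, 0); (0, 1, 1, 1, 0, 0); (0, 0, 0, 0, 2, 2); (1, 0, 0, 0, 0, 0))


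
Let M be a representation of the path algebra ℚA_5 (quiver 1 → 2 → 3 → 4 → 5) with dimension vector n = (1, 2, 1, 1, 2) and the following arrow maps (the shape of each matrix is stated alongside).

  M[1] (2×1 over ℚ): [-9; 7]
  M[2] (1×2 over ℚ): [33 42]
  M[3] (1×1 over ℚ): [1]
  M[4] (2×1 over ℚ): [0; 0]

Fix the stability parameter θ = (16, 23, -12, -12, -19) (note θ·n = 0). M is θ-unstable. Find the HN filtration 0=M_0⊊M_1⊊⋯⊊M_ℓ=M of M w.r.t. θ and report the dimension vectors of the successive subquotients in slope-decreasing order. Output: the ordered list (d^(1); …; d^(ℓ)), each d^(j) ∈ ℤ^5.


Interval decomposition of M: I[1,4], I[2,2], I[5,5]^2.
HN type (ℓ=3): μ^(1)=23; μ^(2)=15/4; μ^(3)=-19

((0, 1, 0, 0, 0); (1, 1, 1, 1, 0); (0, 0, 0, 0, 2))


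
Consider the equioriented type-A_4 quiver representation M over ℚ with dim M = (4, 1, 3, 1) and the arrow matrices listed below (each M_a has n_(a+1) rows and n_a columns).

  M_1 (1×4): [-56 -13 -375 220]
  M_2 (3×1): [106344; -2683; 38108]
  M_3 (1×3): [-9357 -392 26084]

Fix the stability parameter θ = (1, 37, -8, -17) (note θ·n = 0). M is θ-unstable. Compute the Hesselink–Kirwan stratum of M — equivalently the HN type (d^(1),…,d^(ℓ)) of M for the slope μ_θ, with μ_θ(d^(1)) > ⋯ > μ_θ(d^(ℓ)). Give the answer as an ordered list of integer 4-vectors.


Barcode: M ≅ I[1,1]^3, I[1,3], I[3,3], I[3,4]. HN layers by μ_θ (4 steps, strictly decreasing):
  μ^(1)=29/2; μ^(2)=1; μ^(3)=-8; μ^(4)=-25/2

((0, 1, 1, 0); (4, 0, 0, 0); (0, 0, 1, 0); (0, 0, 1, 1))


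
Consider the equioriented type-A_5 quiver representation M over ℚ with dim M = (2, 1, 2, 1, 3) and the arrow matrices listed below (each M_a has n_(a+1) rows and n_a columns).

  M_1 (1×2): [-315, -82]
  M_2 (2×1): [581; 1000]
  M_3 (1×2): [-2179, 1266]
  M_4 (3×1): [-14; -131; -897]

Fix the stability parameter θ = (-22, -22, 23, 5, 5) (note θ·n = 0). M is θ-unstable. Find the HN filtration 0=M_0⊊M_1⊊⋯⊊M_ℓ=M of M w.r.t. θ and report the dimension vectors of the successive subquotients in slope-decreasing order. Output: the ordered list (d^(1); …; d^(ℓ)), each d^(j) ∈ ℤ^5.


Via rank(M_{q-1}∘⋯∘M_p): M ≅ I[1,1], I[1,5], I[3,3], I[5,5]^2.
μ_θ-semistable layers: μ^(1)=23; μ^(2)=11; μ^(3)=5; μ^(4)=-22

((0, 0, 1, 0, 0); (0, 0, 1, 1, 1); (0, 0, 0, 0, 2); (2, 1, 0, 0, 0))


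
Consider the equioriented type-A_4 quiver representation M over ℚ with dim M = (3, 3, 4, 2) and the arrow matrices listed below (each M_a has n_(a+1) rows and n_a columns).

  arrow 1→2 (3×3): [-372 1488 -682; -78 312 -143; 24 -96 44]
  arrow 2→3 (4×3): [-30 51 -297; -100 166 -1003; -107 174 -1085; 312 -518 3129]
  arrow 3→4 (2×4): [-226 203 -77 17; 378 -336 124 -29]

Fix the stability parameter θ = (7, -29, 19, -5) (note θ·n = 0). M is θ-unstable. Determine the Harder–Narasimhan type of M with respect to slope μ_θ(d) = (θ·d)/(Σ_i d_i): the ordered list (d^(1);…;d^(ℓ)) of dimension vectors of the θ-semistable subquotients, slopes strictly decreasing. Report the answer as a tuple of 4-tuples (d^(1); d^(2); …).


Barcode: M ≅ I[1,1]^2, I[1,4], I[2,3], I[2,4], I[3,3]. HN layers by μ_θ (4 steps, strictly decreasing):
  μ^(1)=19; μ^(2)=7; μ^(3)=-11; μ^(4)=-29

((0, 0, 2, 0); (2, 0, 2, 2); (1, 1, 0, 0); (0, 2, 0, 0))


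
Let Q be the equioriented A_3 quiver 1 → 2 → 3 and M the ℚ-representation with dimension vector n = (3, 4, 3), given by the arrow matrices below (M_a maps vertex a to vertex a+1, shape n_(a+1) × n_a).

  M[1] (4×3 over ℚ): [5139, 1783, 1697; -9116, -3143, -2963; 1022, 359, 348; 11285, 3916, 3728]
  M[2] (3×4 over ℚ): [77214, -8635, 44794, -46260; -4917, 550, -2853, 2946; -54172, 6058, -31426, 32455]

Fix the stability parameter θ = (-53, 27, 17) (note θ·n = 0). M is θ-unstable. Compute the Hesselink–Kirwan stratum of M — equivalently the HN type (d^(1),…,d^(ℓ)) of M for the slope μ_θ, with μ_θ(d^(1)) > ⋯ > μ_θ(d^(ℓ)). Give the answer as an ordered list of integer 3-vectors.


Barcode: M ≅ I[1,3]^3, I[2,2]. HN layers by μ_θ (3 steps, strictly decreasing):
  μ^(1)=27; μ^(2)=22; μ^(3)=-53

((0, 1, 0); (0, 3, 3); (3, 0, 0))


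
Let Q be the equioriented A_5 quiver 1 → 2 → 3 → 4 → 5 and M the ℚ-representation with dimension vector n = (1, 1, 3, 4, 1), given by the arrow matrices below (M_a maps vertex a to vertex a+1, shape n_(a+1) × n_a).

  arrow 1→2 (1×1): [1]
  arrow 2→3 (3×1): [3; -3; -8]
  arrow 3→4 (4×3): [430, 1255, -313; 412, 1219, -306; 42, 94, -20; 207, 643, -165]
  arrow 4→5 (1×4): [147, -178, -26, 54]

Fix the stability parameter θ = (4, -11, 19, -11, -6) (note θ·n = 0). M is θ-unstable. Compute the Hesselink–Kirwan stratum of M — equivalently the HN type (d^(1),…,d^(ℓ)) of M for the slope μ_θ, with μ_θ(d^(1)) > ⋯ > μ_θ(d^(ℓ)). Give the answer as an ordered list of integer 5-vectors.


Interval decomposition of M: I[1,5], I[3,4]^2, I[4,4].
HN type (ℓ=4): μ^(1)=4; μ^(2)=2/3; μ^(3)=-7/2; μ^(4)=-11

((0, 0, 2, 2, 0); (0, 0, 1, 1, 1); (1, 1, 0, 0, 0); (0, 0, 0, 1, 0))


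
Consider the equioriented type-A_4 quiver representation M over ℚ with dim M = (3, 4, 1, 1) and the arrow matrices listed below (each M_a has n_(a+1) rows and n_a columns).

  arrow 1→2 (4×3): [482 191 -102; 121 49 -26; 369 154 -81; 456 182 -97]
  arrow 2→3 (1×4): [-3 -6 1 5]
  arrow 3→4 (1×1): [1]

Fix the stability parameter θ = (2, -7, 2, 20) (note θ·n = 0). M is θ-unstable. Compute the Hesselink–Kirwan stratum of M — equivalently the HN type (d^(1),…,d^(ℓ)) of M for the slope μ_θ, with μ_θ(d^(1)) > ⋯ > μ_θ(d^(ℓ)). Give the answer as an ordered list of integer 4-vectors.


Via rank(M_{q-1}∘⋯∘M_p): M ≅ I[1,2]^2, I[1,4], I[2,2].
μ_θ-semistable layers: μ^(1)=20; μ^(2)=2; μ^(3)=-5/2; μ^(4)=-7

((0, 0, 0, 1); (0, 0, 1, 0); (3, 3, 0, 0); (0, 1, 0, 0))


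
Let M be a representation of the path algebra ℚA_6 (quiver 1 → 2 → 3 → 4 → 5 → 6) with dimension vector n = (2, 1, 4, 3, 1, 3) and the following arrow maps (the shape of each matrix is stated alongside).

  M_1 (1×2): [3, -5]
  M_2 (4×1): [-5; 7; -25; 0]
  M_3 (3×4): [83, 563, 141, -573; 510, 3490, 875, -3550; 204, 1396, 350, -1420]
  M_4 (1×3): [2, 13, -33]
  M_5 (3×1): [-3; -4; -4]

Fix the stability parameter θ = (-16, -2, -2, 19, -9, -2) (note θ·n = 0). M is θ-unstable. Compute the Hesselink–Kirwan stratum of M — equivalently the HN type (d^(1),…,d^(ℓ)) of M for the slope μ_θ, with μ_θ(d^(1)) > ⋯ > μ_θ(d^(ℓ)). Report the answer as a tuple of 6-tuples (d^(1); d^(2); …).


Barcode: M ≅ I[1,1], I[1,6], I[3,3]^2, I[3,4], I[4,4], I[6,6]^2. HN layers by μ_θ (4 steps, strictly decreasing):
  μ^(1)=19; μ^(2)=8/3; μ^(3)=-2; μ^(4)=-16

((0, 0, 0, 2, 0, 0); (0, 0, 0, 1, 1, 1); (0, 1, 4, 0, 0, 2); (2, 0, 0, 0, 0, 0))


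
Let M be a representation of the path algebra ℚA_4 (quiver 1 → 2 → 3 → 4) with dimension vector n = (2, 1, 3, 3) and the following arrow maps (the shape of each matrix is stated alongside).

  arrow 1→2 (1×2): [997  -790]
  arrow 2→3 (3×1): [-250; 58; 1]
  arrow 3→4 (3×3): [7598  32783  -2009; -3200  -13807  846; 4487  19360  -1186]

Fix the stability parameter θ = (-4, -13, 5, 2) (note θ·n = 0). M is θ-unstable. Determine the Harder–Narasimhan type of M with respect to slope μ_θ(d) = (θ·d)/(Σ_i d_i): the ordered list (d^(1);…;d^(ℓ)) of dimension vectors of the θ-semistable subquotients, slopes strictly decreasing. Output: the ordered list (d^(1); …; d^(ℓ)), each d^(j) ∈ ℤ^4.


Barcode: M ≅ I[1,1], I[1,4], I[3,4]^2. HN layers by μ_θ (3 steps, strictly decreasing):
  μ^(1)=7/2; μ^(2)=-4; μ^(3)=-17/2

((0, 0, 3, 3); (1, 0, 0, 0); (1, 1, 0, 0))


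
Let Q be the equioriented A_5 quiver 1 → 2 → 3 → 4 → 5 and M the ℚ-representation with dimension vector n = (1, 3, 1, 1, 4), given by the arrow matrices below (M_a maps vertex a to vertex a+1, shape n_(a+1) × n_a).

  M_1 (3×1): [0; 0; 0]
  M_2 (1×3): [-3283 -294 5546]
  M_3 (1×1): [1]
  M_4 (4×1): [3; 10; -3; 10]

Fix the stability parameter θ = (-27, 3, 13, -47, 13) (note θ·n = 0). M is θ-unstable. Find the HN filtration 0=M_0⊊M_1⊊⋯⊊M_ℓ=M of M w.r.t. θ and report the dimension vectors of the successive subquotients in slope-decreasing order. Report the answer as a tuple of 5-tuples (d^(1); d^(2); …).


Interval decomposition of M: I[1,1], I[2,2]^2, I[2,5], I[5,5]^3.
HN type (ℓ=4): μ^(1)=13; μ^(2)=3; μ^(3)=-31/3; μ^(4)=-27

((0, 0, 0, 0, 4); (0, 2, 0, 0, 0); (0, 1, 1, 1, 0); (1, 0, 0, 0, 0))


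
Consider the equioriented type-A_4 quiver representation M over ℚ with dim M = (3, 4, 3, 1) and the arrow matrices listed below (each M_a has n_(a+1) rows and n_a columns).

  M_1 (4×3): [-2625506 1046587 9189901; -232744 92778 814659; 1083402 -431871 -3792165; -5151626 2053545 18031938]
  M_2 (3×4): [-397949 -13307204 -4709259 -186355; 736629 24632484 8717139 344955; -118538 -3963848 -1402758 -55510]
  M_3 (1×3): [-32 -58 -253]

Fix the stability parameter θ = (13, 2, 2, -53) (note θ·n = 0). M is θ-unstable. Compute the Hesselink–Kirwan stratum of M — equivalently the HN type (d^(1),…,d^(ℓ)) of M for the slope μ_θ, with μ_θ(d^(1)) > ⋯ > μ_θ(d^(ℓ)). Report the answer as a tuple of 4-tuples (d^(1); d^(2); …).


Barcode: M ≅ I[1,1], I[1,2], I[1,3], I[2,2]^2, I[3,3], I[3,4]. HN layers by μ_θ (5 steps, strictly decreasing):
  μ^(1)=13; μ^(2)=15/2; μ^(3)=17/3; μ^(4)=2; μ^(5)=-51/2

((1, 0, 0, 0); (1, 1, 0, 0); (1, 1, 1, 0); (0, 2, 1, 0); (0, 0, 1, 1))


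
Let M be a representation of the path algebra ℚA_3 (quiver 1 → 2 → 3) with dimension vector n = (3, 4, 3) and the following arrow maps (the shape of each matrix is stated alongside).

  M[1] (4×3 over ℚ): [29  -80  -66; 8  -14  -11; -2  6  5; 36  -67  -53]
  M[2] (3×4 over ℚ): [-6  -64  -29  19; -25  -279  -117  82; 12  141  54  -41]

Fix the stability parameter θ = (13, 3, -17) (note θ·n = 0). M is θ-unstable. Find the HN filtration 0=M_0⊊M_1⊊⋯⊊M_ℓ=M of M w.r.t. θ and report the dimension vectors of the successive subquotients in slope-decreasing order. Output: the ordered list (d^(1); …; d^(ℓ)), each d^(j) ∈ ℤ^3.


Barcode: M ≅ I[1,3]^3, I[2,2]. HN layers by μ_θ (2 steps, strictly decreasing):
  μ^(1)=3; μ^(2)=-1/3

((0, 1, 0); (3, 3, 3))


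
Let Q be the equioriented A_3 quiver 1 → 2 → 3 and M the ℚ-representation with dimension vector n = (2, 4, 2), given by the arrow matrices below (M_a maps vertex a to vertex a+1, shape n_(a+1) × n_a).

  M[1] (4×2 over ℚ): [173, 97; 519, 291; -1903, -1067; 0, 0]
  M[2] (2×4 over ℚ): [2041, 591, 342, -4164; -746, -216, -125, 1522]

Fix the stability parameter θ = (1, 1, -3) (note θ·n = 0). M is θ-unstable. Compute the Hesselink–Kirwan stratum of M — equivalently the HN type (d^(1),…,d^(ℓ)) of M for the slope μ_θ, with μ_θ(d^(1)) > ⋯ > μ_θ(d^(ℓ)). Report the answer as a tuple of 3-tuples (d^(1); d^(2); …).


Via rank(M_{q-1}∘⋯∘M_p): M ≅ I[1,1], I[1,3], I[2,2]^2, I[2,3].
μ_θ-semistable layers: μ^(1)=1; μ^(2)=-1/3; μ^(3)=-1

((1, 2, 0); (1, 1, 1); (0, 1, 1))


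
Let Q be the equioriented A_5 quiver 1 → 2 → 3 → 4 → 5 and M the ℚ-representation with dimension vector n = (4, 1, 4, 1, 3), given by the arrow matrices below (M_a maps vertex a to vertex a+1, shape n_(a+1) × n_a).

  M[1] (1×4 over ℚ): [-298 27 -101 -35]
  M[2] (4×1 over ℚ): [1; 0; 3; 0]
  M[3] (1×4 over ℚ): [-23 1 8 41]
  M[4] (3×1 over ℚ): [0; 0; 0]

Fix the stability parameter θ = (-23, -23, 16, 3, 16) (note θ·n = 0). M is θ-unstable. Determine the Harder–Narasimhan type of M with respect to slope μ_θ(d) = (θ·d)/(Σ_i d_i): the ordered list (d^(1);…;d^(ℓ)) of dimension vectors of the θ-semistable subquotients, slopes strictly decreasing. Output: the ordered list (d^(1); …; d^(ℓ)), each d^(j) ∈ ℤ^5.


Interval decomposition of M: I[1,1]^3, I[1,4], I[3,3]^3, I[5,5]^3.
HN type (ℓ=3): μ^(1)=16; μ^(2)=19/2; μ^(3)=-23

((0, 0, 3, 0, 3); (0, 0, 1, 1, 0); (4, 1, 0, 0, 0))


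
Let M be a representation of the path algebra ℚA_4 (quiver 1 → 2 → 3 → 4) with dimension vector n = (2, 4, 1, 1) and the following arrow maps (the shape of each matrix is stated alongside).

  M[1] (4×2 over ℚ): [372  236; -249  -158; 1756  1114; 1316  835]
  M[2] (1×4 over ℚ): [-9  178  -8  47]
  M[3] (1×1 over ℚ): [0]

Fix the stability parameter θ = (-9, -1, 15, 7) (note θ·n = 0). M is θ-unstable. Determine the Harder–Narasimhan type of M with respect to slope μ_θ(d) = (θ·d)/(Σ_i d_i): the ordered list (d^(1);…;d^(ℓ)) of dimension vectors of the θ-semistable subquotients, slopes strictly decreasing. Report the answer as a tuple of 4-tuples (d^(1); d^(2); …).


Interval decomposition of M: I[1,2], I[1,3], I[2,2]^2, I[4,4].
HN type (ℓ=4): μ^(1)=15; μ^(2)=7; μ^(3)=-1; μ^(4)=-9

((0, 0, 1, 0); (0, 0, 0, 1); (0, 4, 0, 0); (2, 0, 0, 0))


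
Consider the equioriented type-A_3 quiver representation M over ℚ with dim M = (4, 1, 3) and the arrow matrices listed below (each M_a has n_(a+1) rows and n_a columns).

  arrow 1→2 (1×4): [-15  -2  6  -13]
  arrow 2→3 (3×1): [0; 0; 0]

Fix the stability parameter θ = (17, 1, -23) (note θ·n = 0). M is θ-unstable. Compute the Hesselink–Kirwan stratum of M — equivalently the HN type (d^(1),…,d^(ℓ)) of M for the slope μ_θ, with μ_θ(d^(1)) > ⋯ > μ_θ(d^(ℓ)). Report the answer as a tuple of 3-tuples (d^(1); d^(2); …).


Interval decomposition of M: I[1,1]^3, I[1,2], I[3,3]^3.
HN type (ℓ=3): μ^(1)=17; μ^(2)=9; μ^(3)=-23

((3, 0, 0); (1, 1, 0); (0, 0, 3))


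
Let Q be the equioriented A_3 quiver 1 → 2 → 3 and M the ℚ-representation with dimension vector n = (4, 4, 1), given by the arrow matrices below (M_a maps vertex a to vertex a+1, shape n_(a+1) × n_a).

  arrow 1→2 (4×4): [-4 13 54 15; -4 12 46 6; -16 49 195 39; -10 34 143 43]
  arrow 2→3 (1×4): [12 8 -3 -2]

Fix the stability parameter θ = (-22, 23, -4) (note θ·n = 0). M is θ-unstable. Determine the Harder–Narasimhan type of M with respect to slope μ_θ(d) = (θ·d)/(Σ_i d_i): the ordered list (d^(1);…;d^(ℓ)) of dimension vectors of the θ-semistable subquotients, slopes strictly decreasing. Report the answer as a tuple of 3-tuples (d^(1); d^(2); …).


Barcode: M ≅ I[1,1], I[1,2]^2, I[1,3], I[2,2]. HN layers by μ_θ (3 steps, strictly decreasing):
  μ^(1)=23; μ^(2)=19/2; μ^(3)=-22

((0, 3, 0); (0, 1, 1); (4, 0, 0))


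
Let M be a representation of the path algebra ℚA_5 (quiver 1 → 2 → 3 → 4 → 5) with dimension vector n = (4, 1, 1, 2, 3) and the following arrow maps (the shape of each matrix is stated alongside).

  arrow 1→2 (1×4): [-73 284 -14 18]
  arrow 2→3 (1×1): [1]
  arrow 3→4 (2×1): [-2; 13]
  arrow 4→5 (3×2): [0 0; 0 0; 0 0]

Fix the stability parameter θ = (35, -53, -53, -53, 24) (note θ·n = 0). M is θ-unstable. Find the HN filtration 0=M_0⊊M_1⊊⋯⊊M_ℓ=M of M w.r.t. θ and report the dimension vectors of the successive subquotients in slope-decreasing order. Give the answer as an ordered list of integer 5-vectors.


Via rank(M_{q-1}∘⋯∘M_p): M ≅ I[1,1]^3, I[1,4], I[4,4], I[5,5]^3.
μ_θ-semistable layers: μ^(1)=35; μ^(2)=24; μ^(3)=-31; μ^(4)=-53

((3, 0, 0, 0, 0); (0, 0, 0, 0, 3); (1, 1, 1, 1, 0); (0, 0, 0, 1, 0))


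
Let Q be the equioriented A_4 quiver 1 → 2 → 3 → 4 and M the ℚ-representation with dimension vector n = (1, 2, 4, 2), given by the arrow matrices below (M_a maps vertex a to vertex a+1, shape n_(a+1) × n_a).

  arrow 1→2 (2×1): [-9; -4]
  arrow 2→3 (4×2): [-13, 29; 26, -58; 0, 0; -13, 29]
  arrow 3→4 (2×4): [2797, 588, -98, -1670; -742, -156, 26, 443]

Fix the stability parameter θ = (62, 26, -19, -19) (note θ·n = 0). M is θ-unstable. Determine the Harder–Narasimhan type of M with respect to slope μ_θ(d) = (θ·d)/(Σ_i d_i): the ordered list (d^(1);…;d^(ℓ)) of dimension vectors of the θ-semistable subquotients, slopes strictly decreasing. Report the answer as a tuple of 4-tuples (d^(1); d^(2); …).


Barcode: M ≅ I[1,4], I[2,2], I[3,3]^2, I[3,4]. HN layers by μ_θ (3 steps, strictly decreasing):
  μ^(1)=26; μ^(2)=25/2; μ^(3)=-19

((0, 1, 0, 0); (1, 1, 1, 1); (0, 0, 3, 1))


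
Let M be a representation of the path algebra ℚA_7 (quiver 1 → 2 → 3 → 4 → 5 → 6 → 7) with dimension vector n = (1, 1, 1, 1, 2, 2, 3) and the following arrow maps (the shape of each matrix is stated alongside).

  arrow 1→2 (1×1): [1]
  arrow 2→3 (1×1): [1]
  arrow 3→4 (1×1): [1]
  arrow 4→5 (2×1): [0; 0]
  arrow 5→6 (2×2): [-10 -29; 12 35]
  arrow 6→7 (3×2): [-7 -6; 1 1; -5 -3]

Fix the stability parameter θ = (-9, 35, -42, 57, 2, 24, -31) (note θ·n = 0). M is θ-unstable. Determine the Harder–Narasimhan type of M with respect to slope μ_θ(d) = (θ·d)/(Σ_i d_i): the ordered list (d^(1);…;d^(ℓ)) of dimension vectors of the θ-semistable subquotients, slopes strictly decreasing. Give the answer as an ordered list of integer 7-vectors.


Interval decomposition of M: I[1,4], I[5,7]^2, I[7,7].
HN type (ℓ=5): μ^(1)=57; μ^(2)=-5/3; μ^(3)=-7/2; μ^(4)=-9; μ^(5)=-31

((0, 0, 0, 1, 0, 0, 0); (0, 0, 0, 0, 2, 2, 2); (0, 1, 1, 0, 0, 0, 0); (1, 0, 0, 0, 0, 0, 0); (0, 0, 0, 0, 0, 0, 1))


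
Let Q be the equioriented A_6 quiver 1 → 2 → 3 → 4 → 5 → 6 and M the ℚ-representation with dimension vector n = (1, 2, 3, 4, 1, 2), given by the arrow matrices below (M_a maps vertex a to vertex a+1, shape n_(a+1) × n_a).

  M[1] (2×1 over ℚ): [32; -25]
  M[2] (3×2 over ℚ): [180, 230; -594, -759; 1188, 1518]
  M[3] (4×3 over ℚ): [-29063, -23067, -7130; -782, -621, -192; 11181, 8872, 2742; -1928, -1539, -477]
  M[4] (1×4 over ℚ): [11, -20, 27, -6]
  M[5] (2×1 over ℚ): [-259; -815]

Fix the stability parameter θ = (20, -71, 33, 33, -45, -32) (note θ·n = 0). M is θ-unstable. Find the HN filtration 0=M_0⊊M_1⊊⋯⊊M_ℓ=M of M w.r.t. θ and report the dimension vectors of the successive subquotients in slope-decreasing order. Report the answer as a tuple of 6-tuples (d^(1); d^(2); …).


Barcode: M ≅ I[1,6], I[2,2], I[3,4]^2, I[4,4], I[6,6]. HN layers by μ_θ (5 steps, strictly decreasing):
  μ^(1)=33; μ^(2)=-11/4; μ^(3)=-51/2; μ^(4)=-32; μ^(5)=-71

((0, 0, 2, 3, 0, 0); (0, 0, 1, 1, 1, 1); (1, 1, 0, 0, 0, 0); (0, 0, 0, 0, 0, 1); (0, 1, 0, 0, 0, 0))
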